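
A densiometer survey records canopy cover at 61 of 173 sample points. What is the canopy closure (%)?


Formula: Canopy closure = covered points / total points * 100
Closure = 61 / 173 * 100
Closure = 0.3526 * 100 = 35.3%

35.3


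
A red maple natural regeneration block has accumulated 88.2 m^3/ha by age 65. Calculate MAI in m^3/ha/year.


Formula: MAI = Total Volume / Stand Age
MAI = 88.2 m^3/ha / 65 years
MAI = 1.36 m^3/ha/year

1.36


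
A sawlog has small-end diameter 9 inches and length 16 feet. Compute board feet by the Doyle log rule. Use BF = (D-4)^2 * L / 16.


Doyle: BF = (D - 4)^2 * L / 16
Adjusted diameter = 9 - 4 = 5 in
(D-4)^2 = 5^2 = 25
BF = 25 * 16 / 16 = 25 BF

25


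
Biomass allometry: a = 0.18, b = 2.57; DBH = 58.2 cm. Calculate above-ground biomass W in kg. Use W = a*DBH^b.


Formula: W = a * DBH^b  (allometric power law)
DBH^b = 58.2^2.57 = 34344.0945
W = 0.18 * 34344.0945 = 6181.9 kg

6181.9


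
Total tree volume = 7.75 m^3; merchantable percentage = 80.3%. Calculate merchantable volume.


Formula: MV = V_total * (merchantable_pct / 100)
Merchantable fraction = 80.3% / 100 = 0.803
MV = 7.75 m^3 * 0.803 = 6.223 m^3

6.223


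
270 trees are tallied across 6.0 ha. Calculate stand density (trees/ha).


Formula: Stand Density = N_trees / Area_ha
Density = 270 trees / 6.0 ha
Density = 45 trees/ha

45


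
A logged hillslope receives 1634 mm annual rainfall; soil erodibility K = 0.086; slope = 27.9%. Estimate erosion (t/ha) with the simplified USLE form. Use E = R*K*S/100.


Formula: E = R * K * S / 100  (simplified USLE)
R * K = 1634 * 0.086 = 140.524
E = 140.524 * 27.9 / 100 = 39.21 t/ha

39.21


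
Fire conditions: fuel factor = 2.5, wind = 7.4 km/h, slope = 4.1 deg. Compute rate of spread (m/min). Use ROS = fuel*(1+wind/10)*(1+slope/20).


Formula: ROS = fuel * (1 + wind/10) * (1 + slope/20)
Wind factor = 1 + 7.4/10 = 1.74
Slope factor = 1 + 4.1/20 = 1.205
ROS = 2.5 * 1.74 * 1.205 = 5.24 m/min

5.24


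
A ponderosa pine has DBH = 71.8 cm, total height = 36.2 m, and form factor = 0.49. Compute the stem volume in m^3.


Formula: V = pi * (DBH/200)^2 * H * ff
Radius = DBH/200 = 71.8/200 = 0.359 m
Radius^2 = 0.359^2 = 0.128881 m^2
V = pi * 0.128881 * 36.2 * 0.49
V = 7.182 m^3

7.182


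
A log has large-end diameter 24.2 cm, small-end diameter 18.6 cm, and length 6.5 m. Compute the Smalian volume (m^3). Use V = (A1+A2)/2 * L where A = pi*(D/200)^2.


Smalian: V = (A1 + A2)/2 * L,  A = pi*(D/200)^2
A1 = pi*(24.2/200)^2 = 0.045996 m^2
A2 = pi*(18.6/200)^2 = 0.027172 m^2
V = (0.045996+0.027172)/2*6.5 = 0.2378 m^3

0.2378


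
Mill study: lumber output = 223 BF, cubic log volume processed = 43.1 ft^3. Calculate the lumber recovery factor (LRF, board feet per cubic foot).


Formula: LRF = Lumber Output (BF) / Log Input (ft^3)
LRF = 223 BF / 43.1 ft^3
LRF = 5.17 BF/ft^3

5.17


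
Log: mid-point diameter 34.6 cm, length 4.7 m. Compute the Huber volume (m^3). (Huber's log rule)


Huber: V = Am * L,  Am = pi*(Dm/200)^2
Am = pi*(34.6/200)^2 = 0.094025 m^2
V = 0.094025*4.7 = 0.4419 m^3

0.4419


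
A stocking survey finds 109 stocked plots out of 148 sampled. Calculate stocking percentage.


Formula: Stocking % = stocked plots / total plots * 100
Stocking = 109 / 148 * 100
Stocking = 0.7365 * 100 = 73.6%

73.6


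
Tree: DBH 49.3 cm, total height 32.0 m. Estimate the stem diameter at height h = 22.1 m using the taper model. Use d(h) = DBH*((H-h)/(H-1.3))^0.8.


Taper: d(h) = DBH * ((H - h) / (H - 1.3))^0.8
Numerator = H - h = 32.0 - 22.1 = 9.9 m
Denominator = H - 1.3 = 32.0 - 1.3 = 30.7 m
Ratio = 9.9 / 30.7 = 0.32248
d = 49.3 * 0.32248^0.8 = 19.9 cm

19.9


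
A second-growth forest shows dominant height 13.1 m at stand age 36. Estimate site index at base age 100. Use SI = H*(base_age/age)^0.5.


Formula: SI = H_dom * (base_age / age)^0.5
Age ratio = 100 / 36 = 2.77778
sqrt(age_ratio) = 1.66667
SI = 13.1 * 1.66667 = 21.8 m

21.8


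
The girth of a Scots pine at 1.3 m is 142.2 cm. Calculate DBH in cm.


Formula: DBH = C / pi
DBH = 142.2 / pi
pi = 3.14159...
DBH = 45.3 cm

45.3


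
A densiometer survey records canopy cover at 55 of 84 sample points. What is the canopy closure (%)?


Formula: Canopy closure = covered points / total points * 100
Closure = 55 / 84 * 100
Closure = 0.6548 * 100 = 65.5%

65.5


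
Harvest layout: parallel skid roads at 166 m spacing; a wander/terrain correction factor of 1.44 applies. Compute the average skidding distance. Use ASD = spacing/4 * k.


Formula: ASD = (spacing / 4) * correction
Uncorrected distance = spacing / 4 = 166 / 4 = 41.5 m
ASD = 41.5 * 1.44 = 60 m

60


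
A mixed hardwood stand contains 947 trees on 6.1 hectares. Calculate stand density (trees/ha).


Formula: Stand Density = N_trees / Area_ha
Density = 947 trees / 6.1 ha
Density = 155 trees/ha

155


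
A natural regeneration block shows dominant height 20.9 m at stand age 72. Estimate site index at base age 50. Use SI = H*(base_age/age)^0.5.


Formula: SI = H_dom * (base_age / age)^0.5
Age ratio = 50 / 72 = 0.69444
sqrt(age_ratio) = 0.83333
SI = 20.9 * 0.83333 = 17.4 m

17.4


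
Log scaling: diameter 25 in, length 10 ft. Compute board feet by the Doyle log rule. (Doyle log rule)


Doyle: BF = (D - 4)^2 * L / 16
Adjusted diameter = 25 - 4 = 21 in
(D-4)^2 = 21^2 = 441
BF = 441 * 10 / 16 = 276 BF

276


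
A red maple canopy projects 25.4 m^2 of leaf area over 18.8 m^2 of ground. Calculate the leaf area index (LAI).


Formula: LAI = total leaf area / ground area  (dimensionless)
LAI = 25.4 m^2 / 18.8 m^2
LAI = 1.35

1.35


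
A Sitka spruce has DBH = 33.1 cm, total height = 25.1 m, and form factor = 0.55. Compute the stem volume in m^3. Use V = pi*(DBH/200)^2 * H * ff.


Formula: V = pi * (DBH/200)^2 * H * ff
Radius = DBH/200 = 33.1/200 = 0.1655 m
Radius^2 = 0.1655^2 = 0.02739025 m^2
V = pi * 0.02739025 * 25.1 * 0.55
V = 1.188 m^3

1.188


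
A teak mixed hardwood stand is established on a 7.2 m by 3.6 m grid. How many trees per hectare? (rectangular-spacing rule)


Formula: TPH = 10000 m^2/ha / (spacing_x * spacing_y)
Area per tree = 7.2 m * 3.6 m = 25.92 m^2
TPH = 10000 / 25.92 = 386 trees/ha

386


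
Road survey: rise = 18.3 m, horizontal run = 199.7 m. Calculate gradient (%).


Formula: Gradient = rise / run * 100
Gradient = 18.3 / 199.7 * 100 = 9.2%

9.2


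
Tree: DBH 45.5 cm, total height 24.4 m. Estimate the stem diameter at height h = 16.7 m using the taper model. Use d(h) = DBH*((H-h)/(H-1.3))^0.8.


Taper: d(h) = DBH * ((H - h) / (H - 1.3))^0.8
Numerator = H - h = 24.4 - 16.7 = 7.7 m
Denominator = H - 1.3 = 24.4 - 1.3 = 23.1 m
Ratio = 7.7 / 23.1 = 0.33333
d = 45.5 * 0.33333^0.8 = 18.9 cm

18.9


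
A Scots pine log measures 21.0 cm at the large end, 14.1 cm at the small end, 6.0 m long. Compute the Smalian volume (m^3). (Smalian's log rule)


Smalian: V = (A1 + A2)/2 * L,  A = pi*(D/200)^2
A1 = pi*(21.0/200)^2 = 0.034636 m^2
A2 = pi*(14.1/200)^2 = 0.015615 m^2
V = (0.034636+0.015615)/2*6.0 = 0.1508 m^3

0.1508


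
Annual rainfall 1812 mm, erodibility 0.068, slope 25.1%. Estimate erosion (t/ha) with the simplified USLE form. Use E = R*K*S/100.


Formula: E = R * K * S / 100  (simplified USLE)
R * K = 1812 * 0.068 = 123.216
E = 123.216 * 25.1 / 100 = 30.93 t/ha

30.93


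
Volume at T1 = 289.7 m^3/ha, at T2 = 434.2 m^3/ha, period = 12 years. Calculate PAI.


Formula: PAI = (V_T2 - V_T1) / (T2 - T1)
Volume increment = 434.2 - 289.7 = 144.5 m^3/ha
PAI = 144.5 / 12 = 12.04 m^3/ha/year

12.04


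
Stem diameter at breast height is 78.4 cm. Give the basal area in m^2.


Formula: BA = pi * (DBH/2)^2 / 10000  (cm^2 to m^2)
Radius = DBH/2 = 78.4/2 = 39.2 cm
BA = pi * 39.2^2 / 10000
   = 4827.4969 cm^2 / 10000
   = 0.4827 m^2

0.4827


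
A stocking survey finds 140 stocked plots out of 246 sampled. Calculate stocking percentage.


Formula: Stocking % = stocked plots / total plots * 100
Stocking = 140 / 246 * 100
Stocking = 0.5691 * 100 = 56.9%

56.9


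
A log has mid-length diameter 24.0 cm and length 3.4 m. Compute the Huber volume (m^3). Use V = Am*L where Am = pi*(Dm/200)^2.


Huber: V = Am * L,  Am = pi*(Dm/200)^2
Am = pi*(24.0/200)^2 = 0.045239 m^2
V = 0.045239*3.4 = 0.1538 m^3

0.1538


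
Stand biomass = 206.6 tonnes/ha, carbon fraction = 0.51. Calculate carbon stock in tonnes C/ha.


Formula: Carbon Stock = Biomass * Carbon Fraction
C = 206.6 t/ha * 0.51
C = 105.4 t C/ha

105.4


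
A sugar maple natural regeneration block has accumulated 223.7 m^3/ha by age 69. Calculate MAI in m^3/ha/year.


Formula: MAI = Total Volume / Stand Age
MAI = 223.7 m^3/ha / 69 years
MAI = 3.24 m^3/ha/year

3.24


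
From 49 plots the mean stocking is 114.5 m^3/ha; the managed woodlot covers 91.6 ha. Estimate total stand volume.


Formula: Total Volume = Mean Volume per ha * Total Area
Total Volume = 114.5 m^3/ha * 91.6 ha
Total Volume = 10488 m^3

10488


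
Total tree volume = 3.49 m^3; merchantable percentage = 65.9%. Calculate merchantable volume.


Formula: MV = V_total * (merchantable_pct / 100)
Merchantable fraction = 65.9% / 100 = 0.659
MV = 3.49 m^3 * 0.659 = 2.3 m^3

2.3


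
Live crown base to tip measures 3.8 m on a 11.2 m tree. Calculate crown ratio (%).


Formula: Crown Ratio = (Crown Length / Total Height) * 100
CR = (3.8 m / 11.2 m) * 100
CR = 0.3393 * 100 = 33.9%

33.9


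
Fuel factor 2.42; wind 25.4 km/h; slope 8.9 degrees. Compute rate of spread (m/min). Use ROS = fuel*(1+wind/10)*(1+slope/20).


Formula: ROS = fuel * (1 + wind/10) * (1 + slope/20)
Wind factor = 1 + 25.4/10 = 3.54
Slope factor = 1 + 8.9/20 = 1.445
ROS = 2.42 * 3.54 * 1.445 = 12.38 m/min

12.38


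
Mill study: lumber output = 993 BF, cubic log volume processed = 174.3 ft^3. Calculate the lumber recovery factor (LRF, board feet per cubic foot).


Formula: LRF = Lumber Output (BF) / Log Input (ft^3)
LRF = 993 BF / 174.3 ft^3
LRF = 5.7 BF/ft^3

5.7


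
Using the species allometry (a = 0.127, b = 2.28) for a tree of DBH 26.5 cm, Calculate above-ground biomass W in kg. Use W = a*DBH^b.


Formula: W = a * DBH^b  (allometric power law)
DBH^b = 26.5^2.28 = 1757.926
W = 0.127 * 1757.926 = 223.3 kg

223.3


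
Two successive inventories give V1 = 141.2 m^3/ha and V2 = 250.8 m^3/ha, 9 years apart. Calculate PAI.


Formula: PAI = (V_T2 - V_T1) / (T2 - T1)
Volume increment = 250.8 - 141.2 = 109.6 m^3/ha
PAI = 109.6 / 9 = 12.18 m^3/ha/year

12.18


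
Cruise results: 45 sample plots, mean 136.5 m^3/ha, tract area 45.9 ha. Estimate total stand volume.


Formula: Total Volume = Mean Volume per ha * Total Area
Total Volume = 136.5 m^3/ha * 45.9 ha
Total Volume = 6265 m^3

6265


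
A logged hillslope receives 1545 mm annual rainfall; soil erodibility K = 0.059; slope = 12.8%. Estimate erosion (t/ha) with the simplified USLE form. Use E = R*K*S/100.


Formula: E = R * K * S / 100  (simplified USLE)
R * K = 1545 * 0.059 = 91.155
E = 91.155 * 12.8 / 100 = 11.67 t/ha

11.67


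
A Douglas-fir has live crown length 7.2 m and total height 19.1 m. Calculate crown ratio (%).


Formula: Crown Ratio = (Crown Length / Total Height) * 100
CR = (7.2 m / 19.1 m) * 100
CR = 0.377 * 100 = 37.7%

37.7


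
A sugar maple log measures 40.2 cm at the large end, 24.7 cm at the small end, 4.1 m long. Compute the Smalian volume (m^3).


Smalian: V = (A1 + A2)/2 * L,  A = pi*(D/200)^2
A1 = pi*(40.2/200)^2 = 0.126923 m^2
A2 = pi*(24.7/200)^2 = 0.047916 m^2
V = (0.126923+0.047916)/2*4.1 = 0.3584 m^3

0.3584


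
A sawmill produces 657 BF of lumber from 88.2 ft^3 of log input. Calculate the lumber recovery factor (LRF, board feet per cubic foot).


Formula: LRF = Lumber Output (BF) / Log Input (ft^3)
LRF = 657 BF / 88.2 ft^3
LRF = 7.45 BF/ft^3

7.45


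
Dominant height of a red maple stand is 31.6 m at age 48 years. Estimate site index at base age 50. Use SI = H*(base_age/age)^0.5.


Formula: SI = H_dom * (base_age / age)^0.5
Age ratio = 50 / 48 = 1.04167
sqrt(age_ratio) = 1.02062
SI = 31.6 * 1.02062 = 32.3 m

32.3


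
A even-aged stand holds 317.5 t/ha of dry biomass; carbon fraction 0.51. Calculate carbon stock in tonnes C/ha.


Formula: Carbon Stock = Biomass * Carbon Fraction
C = 317.5 t/ha * 0.51
C = 161.9 t C/ha

161.9


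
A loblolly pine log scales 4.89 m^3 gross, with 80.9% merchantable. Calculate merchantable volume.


Formula: MV = V_total * (merchantable_pct / 100)
Merchantable fraction = 80.9% / 100 = 0.809
MV = 4.89 m^3 * 0.809 = 3.956 m^3

3.956


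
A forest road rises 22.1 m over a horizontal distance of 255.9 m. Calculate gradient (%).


Formula: Gradient = rise / run * 100
Gradient = 22.1 / 255.9 * 100 = 8.6%

8.6


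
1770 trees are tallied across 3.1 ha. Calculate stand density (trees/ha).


Formula: Stand Density = N_trees / Area_ha
Density = 1770 trees / 3.1 ha
Density = 571 trees/ha

571


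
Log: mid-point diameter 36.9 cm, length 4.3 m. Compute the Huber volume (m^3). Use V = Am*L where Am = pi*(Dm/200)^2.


Huber: V = Am * L,  Am = pi*(Dm/200)^2
Am = pi*(36.9/200)^2 = 0.106941 m^2
V = 0.106941*4.3 = 0.4598 m^3

0.4598


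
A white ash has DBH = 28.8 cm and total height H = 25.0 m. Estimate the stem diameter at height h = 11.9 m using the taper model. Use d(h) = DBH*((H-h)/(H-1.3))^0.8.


Taper: d(h) = DBH * ((H - h) / (H - 1.3))^0.8
Numerator = H - h = 25.0 - 11.9 = 13.1 m
Denominator = H - 1.3 = 25.0 - 1.3 = 23.7 m
Ratio = 13.1 / 23.7 = 0.55274
d = 28.8 * 0.55274^0.8 = 17.9 cm

17.9


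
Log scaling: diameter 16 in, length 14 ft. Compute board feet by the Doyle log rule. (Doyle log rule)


Doyle: BF = (D - 4)^2 * L / 16
Adjusted diameter = 16 - 4 = 12 in
(D-4)^2 = 12^2 = 144
BF = 144 * 14 / 16 = 126 BF

126


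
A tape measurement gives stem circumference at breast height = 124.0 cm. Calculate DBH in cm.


Formula: DBH = C / pi
DBH = 124.0 / pi
pi = 3.14159...
DBH = 39.5 cm

39.5


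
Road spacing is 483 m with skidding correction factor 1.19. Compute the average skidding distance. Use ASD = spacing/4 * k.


Formula: ASD = (spacing / 4) * correction
Uncorrected distance = spacing / 4 = 483 / 4 = 120.75 m
ASD = 120.75 * 1.19 = 144 m

144


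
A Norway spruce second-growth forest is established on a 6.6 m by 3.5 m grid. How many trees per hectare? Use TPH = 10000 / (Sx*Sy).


Formula: TPH = 10000 m^2/ha / (spacing_x * spacing_y)
Area per tree = 6.6 m * 3.5 m = 23.1 m^2
TPH = 10000 / 23.1 = 433 trees/ha

433


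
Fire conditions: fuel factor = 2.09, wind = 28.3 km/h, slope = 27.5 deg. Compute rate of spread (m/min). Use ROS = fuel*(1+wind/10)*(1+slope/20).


Formula: ROS = fuel * (1 + wind/10) * (1 + slope/20)
Wind factor = 1 + 28.3/10 = 3.83
Slope factor = 1 + 27.5/20 = 2.375
ROS = 2.09 * 3.83 * 2.375 = 19.01 m/min

19.01


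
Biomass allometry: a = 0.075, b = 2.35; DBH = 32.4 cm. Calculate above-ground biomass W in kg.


Formula: W = a * DBH^b  (allometric power law)
DBH^b = 32.4^2.35 = 3546.3433
W = 0.075 * 3546.3433 = 266.0 kg

266.0


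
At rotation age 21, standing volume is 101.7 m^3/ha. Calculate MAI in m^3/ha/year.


Formula: MAI = Total Volume / Stand Age
MAI = 101.7 m^3/ha / 21 years
MAI = 4.84 m^3/ha/year

4.84


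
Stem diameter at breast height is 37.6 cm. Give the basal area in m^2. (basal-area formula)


Formula: BA = pi * (DBH/2)^2 / 10000  (cm^2 to m^2)
Radius = DBH/2 = 37.6/2 = 18.8 cm
BA = pi * 18.8^2 / 10000
   = 1110.3645 cm^2 / 10000
   = 0.111 m^2

0.111


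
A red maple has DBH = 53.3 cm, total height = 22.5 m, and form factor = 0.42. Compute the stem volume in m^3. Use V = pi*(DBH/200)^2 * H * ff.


Formula: V = pi * (DBH/200)^2 * H * ff
Radius = DBH/200 = 53.3/200 = 0.2665 m
Radius^2 = 0.2665^2 = 0.07102225 m^2
V = pi * 0.07102225 * 22.5 * 0.42
V = 2.109 m^3

2.109


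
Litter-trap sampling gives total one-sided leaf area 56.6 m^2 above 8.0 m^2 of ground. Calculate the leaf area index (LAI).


Formula: LAI = total leaf area / ground area  (dimensionless)
LAI = 56.6 m^2 / 8.0 m^2
LAI = 7.08

7.08


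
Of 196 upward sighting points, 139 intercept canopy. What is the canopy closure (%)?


Formula: Canopy closure = covered points / total points * 100
Closure = 139 / 196 * 100
Closure = 0.7092 * 100 = 70.9%

70.9


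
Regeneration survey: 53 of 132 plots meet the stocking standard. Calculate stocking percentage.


Formula: Stocking % = stocked plots / total plots * 100
Stocking = 53 / 132 * 100
Stocking = 0.4015 * 100 = 40.2%

40.2


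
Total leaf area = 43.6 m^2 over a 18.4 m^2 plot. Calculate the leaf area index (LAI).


Formula: LAI = total leaf area / ground area  (dimensionless)
LAI = 43.6 m^2 / 18.4 m^2
LAI = 2.37

2.37


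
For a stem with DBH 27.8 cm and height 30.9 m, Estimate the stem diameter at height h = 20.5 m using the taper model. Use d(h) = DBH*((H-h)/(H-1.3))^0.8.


Taper: d(h) = DBH * ((H - h) / (H - 1.3))^0.8
Numerator = H - h = 30.9 - 20.5 = 10.4 m
Denominator = H - 1.3 = 30.9 - 1.3 = 29.6 m
Ratio = 10.4 / 29.6 = 0.35135
d = 27.8 * 0.35135^0.8 = 12.0 cm

12.0


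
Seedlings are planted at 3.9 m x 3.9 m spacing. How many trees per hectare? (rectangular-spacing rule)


Formula: TPH = 10000 m^2/ha / (spacing_x * spacing_y)
Area per tree = 3.9 m * 3.9 m = 15.21 m^2
TPH = 10000 / 15.21 = 657 trees/ha

657


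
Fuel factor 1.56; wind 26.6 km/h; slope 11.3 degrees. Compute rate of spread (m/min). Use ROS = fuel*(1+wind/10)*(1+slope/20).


Formula: ROS = fuel * (1 + wind/10) * (1 + slope/20)
Wind factor = 1 + 26.6/10 = 3.66
Slope factor = 1 + 11.3/20 = 1.565
ROS = 1.56 * 3.66 * 1.565 = 8.94 m/min

8.94


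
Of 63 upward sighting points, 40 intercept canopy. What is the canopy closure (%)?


Formula: Canopy closure = covered points / total points * 100
Closure = 40 / 63 * 100
Closure = 0.6349 * 100 = 63.5%

63.5


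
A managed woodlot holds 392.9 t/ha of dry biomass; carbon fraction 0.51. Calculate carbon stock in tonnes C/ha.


Formula: Carbon Stock = Biomass * Carbon Fraction
C = 392.9 t/ha * 0.51
C = 200.4 t C/ha

200.4


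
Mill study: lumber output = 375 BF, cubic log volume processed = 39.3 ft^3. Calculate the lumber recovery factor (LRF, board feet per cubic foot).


Formula: LRF = Lumber Output (BF) / Log Input (ft^3)
LRF = 375 BF / 39.3 ft^3
LRF = 9.54 BF/ft^3

9.54


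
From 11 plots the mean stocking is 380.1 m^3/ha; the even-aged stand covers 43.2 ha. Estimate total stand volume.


Formula: Total Volume = Mean Volume per ha * Total Area
Total Volume = 380.1 m^3/ha * 43.2 ha
Total Volume = 16420 m^3

16420


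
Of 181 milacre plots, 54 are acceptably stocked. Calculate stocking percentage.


Formula: Stocking % = stocked plots / total plots * 100
Stocking = 54 / 181 * 100
Stocking = 0.2983 * 100 = 29.8%

29.8


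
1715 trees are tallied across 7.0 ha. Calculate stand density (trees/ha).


Formula: Stand Density = N_trees / Area_ha
Density = 1715 trees / 7.0 ha
Density = 245 trees/ha

245


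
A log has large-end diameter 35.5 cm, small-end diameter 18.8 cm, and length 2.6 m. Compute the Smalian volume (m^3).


Smalian: V = (A1 + A2)/2 * L,  A = pi*(D/200)^2
A1 = pi*(35.5/200)^2 = 0.09898 m^2
A2 = pi*(18.8/200)^2 = 0.027759 m^2
V = (0.09898+0.027759)/2*2.6 = 0.1648 m^3

0.1648


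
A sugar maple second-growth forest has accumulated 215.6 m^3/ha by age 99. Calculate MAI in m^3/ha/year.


Formula: MAI = Total Volume / Stand Age
MAI = 215.6 m^3/ha / 99 years
MAI = 2.18 m^3/ha/year

2.18


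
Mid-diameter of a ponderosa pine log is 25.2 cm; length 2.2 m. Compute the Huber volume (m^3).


Huber: V = Am * L,  Am = pi*(Dm/200)^2
Am = pi*(25.2/200)^2 = 0.049876 m^2
V = 0.049876*2.2 = 0.1097 m^3

0.1097


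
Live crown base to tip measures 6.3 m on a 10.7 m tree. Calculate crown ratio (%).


Formula: Crown Ratio = (Crown Length / Total Height) * 100
CR = (6.3 m / 10.7 m) * 100
CR = 0.5888 * 100 = 58.9%

58.9


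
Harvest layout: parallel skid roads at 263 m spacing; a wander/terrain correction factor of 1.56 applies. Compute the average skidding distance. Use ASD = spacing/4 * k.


Formula: ASD = (spacing / 4) * correction
Uncorrected distance = spacing / 4 = 263 / 4 = 65.75 m
ASD = 65.75 * 1.56 = 103 m

103


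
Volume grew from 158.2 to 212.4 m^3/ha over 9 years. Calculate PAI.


Formula: PAI = (V_T2 - V_T1) / (T2 - T1)
Volume increment = 212.4 - 158.2 = 54.2 m^3/ha
PAI = 54.2 / 9 = 6.02 m^3/ha/year

6.02


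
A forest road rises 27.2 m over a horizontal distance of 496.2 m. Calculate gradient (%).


Formula: Gradient = rise / run * 100
Gradient = 27.2 / 496.2 * 100 = 5.5%

5.5


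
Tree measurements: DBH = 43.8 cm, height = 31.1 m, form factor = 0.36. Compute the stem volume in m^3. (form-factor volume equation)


Formula: V = pi * (DBH/200)^2 * H * ff
Radius = DBH/200 = 43.8/200 = 0.219 m
Radius^2 = 0.219^2 = 0.047961 m^2
V = pi * 0.047961 * 31.1 * 0.36
V = 1.687 m^3

1.687


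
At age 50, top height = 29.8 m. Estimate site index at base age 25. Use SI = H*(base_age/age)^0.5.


Formula: SI = H_dom * (base_age / age)^0.5
Age ratio = 25 / 50 = 0.5
sqrt(age_ratio) = 0.70711
SI = 29.8 * 0.70711 = 21.1 m

21.1


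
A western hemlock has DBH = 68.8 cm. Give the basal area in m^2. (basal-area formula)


Formula: BA = pi * (DBH/2)^2 / 10000  (cm^2 to m^2)
Radius = DBH/2 = 68.8/2 = 34.4 cm
BA = pi * 34.4^2 / 10000
   = 3717.6351 cm^2 / 10000
   = 0.3718 m^2

0.3718


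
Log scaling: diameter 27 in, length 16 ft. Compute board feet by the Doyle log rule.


Doyle: BF = (D - 4)^2 * L / 16
Adjusted diameter = 27 - 4 = 23 in
(D-4)^2 = 23^2 = 529
BF = 529 * 16 / 16 = 529 BF

529


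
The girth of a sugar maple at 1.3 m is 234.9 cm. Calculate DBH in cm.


Formula: DBH = C / pi
DBH = 234.9 / pi
pi = 3.14159...
DBH = 74.8 cm

74.8


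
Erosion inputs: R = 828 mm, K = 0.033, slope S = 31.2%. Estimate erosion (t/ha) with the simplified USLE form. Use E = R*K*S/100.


Formula: E = R * K * S / 100  (simplified USLE)
R * K = 828 * 0.033 = 27.324
E = 27.324 * 31.2 / 100 = 8.53 t/ha

8.53


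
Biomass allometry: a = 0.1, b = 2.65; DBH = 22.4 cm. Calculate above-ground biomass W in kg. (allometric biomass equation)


Formula: W = a * DBH^b  (allometric power law)
DBH^b = 22.4^2.65 = 3785.7964
W = 0.1 * 3785.7964 = 378.6 kg

378.6


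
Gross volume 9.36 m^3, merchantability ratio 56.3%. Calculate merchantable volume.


Formula: MV = V_total * (merchantable_pct / 100)
Merchantable fraction = 56.3% / 100 = 0.563
MV = 9.36 m^3 * 0.563 = 5.27 m^3

5.27


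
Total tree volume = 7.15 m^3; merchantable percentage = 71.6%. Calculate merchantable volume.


Formula: MV = V_total * (merchantable_pct / 100)
Merchantable fraction = 71.6% / 100 = 0.716
MV = 7.15 m^3 * 0.716 = 5.119 m^3

5.119


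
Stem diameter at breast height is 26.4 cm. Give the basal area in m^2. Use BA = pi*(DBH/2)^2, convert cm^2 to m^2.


Formula: BA = pi * (DBH/2)^2 / 10000  (cm^2 to m^2)
Radius = DBH/2 = 26.4/2 = 13.2 cm
BA = pi * 13.2^2 / 10000
   = 547.3911 cm^2 / 10000
   = 0.0547 m^2

0.0547


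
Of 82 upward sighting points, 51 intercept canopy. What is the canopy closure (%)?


Formula: Canopy closure = covered points / total points * 100
Closure = 51 / 82 * 100
Closure = 0.622 * 100 = 62.2%

62.2


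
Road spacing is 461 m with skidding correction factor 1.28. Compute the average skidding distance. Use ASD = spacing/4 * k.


Formula: ASD = (spacing / 4) * correction
Uncorrected distance = spacing / 4 = 461 / 4 = 115.25 m
ASD = 115.25 * 1.28 = 148 m

148


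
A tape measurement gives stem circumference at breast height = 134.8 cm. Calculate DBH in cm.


Formula: DBH = C / pi
DBH = 134.8 / pi
pi = 3.14159...
DBH = 42.9 cm

42.9


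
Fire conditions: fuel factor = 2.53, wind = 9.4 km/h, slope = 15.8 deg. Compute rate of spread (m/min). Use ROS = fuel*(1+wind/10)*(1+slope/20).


Formula: ROS = fuel * (1 + wind/10) * (1 + slope/20)
Wind factor = 1 + 9.4/10 = 1.94
Slope factor = 1 + 15.8/20 = 1.79
ROS = 2.53 * 1.94 * 1.79 = 8.79 m/min

8.79


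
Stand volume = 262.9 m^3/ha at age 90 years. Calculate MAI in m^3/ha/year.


Formula: MAI = Total Volume / Stand Age
MAI = 262.9 m^3/ha / 90 years
MAI = 2.92 m^3/ha/year

2.92


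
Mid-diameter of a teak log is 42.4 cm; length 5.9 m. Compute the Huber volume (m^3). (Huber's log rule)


Huber: V = Am * L,  Am = pi*(Dm/200)^2
Am = pi*(42.4/200)^2 = 0.141196 m^2
V = 0.141196*5.9 = 0.8331 m^3

0.8331


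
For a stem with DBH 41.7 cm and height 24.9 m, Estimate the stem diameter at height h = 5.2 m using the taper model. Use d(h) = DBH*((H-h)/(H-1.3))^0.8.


Taper: d(h) = DBH * ((H - h) / (H - 1.3))^0.8
Numerator = H - h = 24.9 - 5.2 = 19.7 m
Denominator = H - 1.3 = 24.9 - 1.3 = 23.6 m
Ratio = 19.7 / 23.6 = 0.83475
d = 41.7 * 0.83475^0.8 = 36.1 cm

36.1


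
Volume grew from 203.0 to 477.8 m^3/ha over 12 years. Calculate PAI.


Formula: PAI = (V_T2 - V_T1) / (T2 - T1)
Volume increment = 477.8 - 203.0 = 274.8 m^3/ha
PAI = 274.8 / 12 = 22.9 m^3/ha/year

22.9


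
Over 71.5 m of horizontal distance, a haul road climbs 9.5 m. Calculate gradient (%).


Formula: Gradient = rise / run * 100
Gradient = 9.5 / 71.5 * 100 = 13.3%

13.3


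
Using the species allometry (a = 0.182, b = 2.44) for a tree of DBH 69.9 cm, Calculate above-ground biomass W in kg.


Formula: W = a * DBH^b  (allometric power law)
DBH^b = 69.9^2.44 = 31660.9767
W = 0.182 * 31660.9767 = 5762.3 kg

5762.3


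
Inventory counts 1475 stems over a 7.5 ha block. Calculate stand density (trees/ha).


Formula: Stand Density = N_trees / Area_ha
Density = 1475 trees / 7.5 ha
Density = 197 trees/ha

197


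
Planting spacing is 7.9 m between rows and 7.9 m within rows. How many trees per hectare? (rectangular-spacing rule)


Formula: TPH = 10000 m^2/ha / (spacing_x * spacing_y)
Area per tree = 7.9 m * 7.9 m = 62.41 m^2
TPH = 10000 / 62.41 = 160 trees/ha

160


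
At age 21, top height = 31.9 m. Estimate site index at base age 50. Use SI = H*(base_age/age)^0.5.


Formula: SI = H_dom * (base_age / age)^0.5
Age ratio = 50 / 21 = 2.38095
sqrt(age_ratio) = 1.54303
SI = 31.9 * 1.54303 = 49.2 m

49.2


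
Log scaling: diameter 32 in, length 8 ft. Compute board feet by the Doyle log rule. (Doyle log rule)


Doyle: BF = (D - 4)^2 * L / 16
Adjusted diameter = 32 - 4 = 28 in
(D-4)^2 = 28^2 = 784
BF = 784 * 8 / 16 = 392 BF

392


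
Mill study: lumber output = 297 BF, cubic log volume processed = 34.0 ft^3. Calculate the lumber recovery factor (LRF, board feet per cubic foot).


Formula: LRF = Lumber Output (BF) / Log Input (ft^3)
LRF = 297 BF / 34.0 ft^3
LRF = 8.74 BF/ft^3

8.74


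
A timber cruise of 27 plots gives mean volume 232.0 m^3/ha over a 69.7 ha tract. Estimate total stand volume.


Formula: Total Volume = Mean Volume per ha * Total Area
Total Volume = 232.0 m^3/ha * 69.7 ha
Total Volume = 16170 m^3

16170


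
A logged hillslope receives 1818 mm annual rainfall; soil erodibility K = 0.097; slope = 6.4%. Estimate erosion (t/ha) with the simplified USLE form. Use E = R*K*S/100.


Formula: E = R * K * S / 100  (simplified USLE)
R * K = 1818 * 0.097 = 176.346
E = 176.346 * 6.4 / 100 = 11.29 t/ha

11.29


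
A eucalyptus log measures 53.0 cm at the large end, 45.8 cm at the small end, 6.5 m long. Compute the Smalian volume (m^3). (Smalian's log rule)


Smalian: V = (A1 + A2)/2 * L,  A = pi*(D/200)^2
A1 = pi*(53.0/200)^2 = 0.220618 m^2
A2 = pi*(45.8/200)^2 = 0.164748 m^2
V = (0.220618+0.164748)/2*6.5 = 1.2524 m^3

1.2524


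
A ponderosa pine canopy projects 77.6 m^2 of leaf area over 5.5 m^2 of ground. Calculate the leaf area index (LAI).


Formula: LAI = total leaf area / ground area  (dimensionless)
LAI = 77.6 m^2 / 5.5 m^2
LAI = 14.11

14.11


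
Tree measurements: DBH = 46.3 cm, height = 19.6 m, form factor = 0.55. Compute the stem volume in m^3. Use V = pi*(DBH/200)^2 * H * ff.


Formula: V = pi * (DBH/200)^2 * H * ff
Radius = DBH/200 = 46.3/200 = 0.2315 m
Radius^2 = 0.2315^2 = 0.05359225 m^2
V = pi * 0.05359225 * 19.6 * 0.55
V = 1.815 m^3

1.815


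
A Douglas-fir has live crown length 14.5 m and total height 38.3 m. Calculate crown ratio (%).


Formula: Crown Ratio = (Crown Length / Total Height) * 100
CR = (14.5 m / 38.3 m) * 100
CR = 0.3786 * 100 = 37.9%

37.9


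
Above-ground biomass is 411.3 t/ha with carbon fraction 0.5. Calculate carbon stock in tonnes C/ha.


Formula: Carbon Stock = Biomass * Carbon Fraction
C = 411.3 t/ha * 0.5
C = 205.7 t C/ha

205.7


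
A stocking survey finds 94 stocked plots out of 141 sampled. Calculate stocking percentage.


Formula: Stocking % = stocked plots / total plots * 100
Stocking = 94 / 141 * 100
Stocking = 0.6667 * 100 = 66.7%

66.7


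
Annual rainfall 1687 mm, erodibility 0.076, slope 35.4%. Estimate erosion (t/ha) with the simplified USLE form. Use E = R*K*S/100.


Formula: E = R * K * S / 100  (simplified USLE)
R * K = 1687 * 0.076 = 128.212
E = 128.212 * 35.4 / 100 = 45.39 t/ha

45.39


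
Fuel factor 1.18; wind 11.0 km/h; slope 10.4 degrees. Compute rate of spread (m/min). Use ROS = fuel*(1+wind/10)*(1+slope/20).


Formula: ROS = fuel * (1 + wind/10) * (1 + slope/20)
Wind factor = 1 + 11.0/10 = 2.1
Slope factor = 1 + 10.4/20 = 1.52
ROS = 1.18 * 2.1 * 1.52 = 3.77 m/min

3.77


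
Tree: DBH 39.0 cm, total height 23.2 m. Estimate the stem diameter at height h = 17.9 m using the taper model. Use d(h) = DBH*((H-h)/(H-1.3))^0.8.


Taper: d(h) = DBH * ((H - h) / (H - 1.3))^0.8
Numerator = H - h = 23.2 - 17.9 = 5.3 m
Denominator = H - 1.3 = 23.2 - 1.3 = 21.9 m
Ratio = 5.3 / 21.9 = 0.24201
d = 39.0 * 0.24201^0.8 = 12.5 cm

12.5


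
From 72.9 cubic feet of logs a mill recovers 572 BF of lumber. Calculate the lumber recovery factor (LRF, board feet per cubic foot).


Formula: LRF = Lumber Output (BF) / Log Input (ft^3)
LRF = 572 BF / 72.9 ft^3
LRF = 7.85 BF/ft^3

7.85


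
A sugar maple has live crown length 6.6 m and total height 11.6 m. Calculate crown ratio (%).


Formula: Crown Ratio = (Crown Length / Total Height) * 100
CR = (6.6 m / 11.6 m) * 100
CR = 0.569 * 100 = 56.9%

56.9


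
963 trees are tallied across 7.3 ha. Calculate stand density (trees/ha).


Formula: Stand Density = N_trees / Area_ha
Density = 963 trees / 7.3 ha
Density = 132 trees/ha

132


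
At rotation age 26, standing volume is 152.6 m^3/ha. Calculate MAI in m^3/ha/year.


Formula: MAI = Total Volume / Stand Age
MAI = 152.6 m^3/ha / 26 years
MAI = 5.87 m^3/ha/year

5.87


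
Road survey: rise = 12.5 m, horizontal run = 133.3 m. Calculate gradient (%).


Formula: Gradient = rise / run * 100
Gradient = 12.5 / 133.3 * 100 = 9.4%

9.4


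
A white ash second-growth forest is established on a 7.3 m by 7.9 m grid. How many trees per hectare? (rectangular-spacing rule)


Formula: TPH = 10000 m^2/ha / (spacing_x * spacing_y)
Area per tree = 7.3 m * 7.9 m = 57.67 m^2
TPH = 10000 / 57.67 = 173 trees/ha

173


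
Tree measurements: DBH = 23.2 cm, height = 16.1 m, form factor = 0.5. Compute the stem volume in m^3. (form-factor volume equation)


Formula: V = pi * (DBH/200)^2 * H * ff
Radius = DBH/200 = 23.2/200 = 0.116 m
Radius^2 = 0.116^2 = 0.013456 m^2
V = pi * 0.013456 * 16.1 * 0.5
V = 0.34 m^3

0.34


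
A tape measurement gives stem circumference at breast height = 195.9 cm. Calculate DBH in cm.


Formula: DBH = C / pi
DBH = 195.9 / pi
pi = 3.14159...
DBH = 62.4 cm

62.4


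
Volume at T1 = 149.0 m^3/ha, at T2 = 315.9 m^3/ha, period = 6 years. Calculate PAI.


Formula: PAI = (V_T2 - V_T1) / (T2 - T1)
Volume increment = 315.9 - 149.0 = 166.9 m^3/ha
PAI = 166.9 / 6 = 27.82 m^3/ha/year

27.82


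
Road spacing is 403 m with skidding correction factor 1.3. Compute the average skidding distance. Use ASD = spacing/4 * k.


Formula: ASD = (spacing / 4) * correction
Uncorrected distance = spacing / 4 = 403 / 4 = 100.75 m
ASD = 100.75 * 1.3 = 131 m

131


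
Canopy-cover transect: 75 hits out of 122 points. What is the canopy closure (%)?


Formula: Canopy closure = covered points / total points * 100
Closure = 75 / 122 * 100
Closure = 0.6148 * 100 = 61.5%

61.5


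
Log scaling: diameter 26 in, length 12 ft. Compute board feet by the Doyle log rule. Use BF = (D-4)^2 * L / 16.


Doyle: BF = (D - 4)^2 * L / 16
Adjusted diameter = 26 - 4 = 22 in
(D-4)^2 = 22^2 = 484
BF = 484 * 12 / 16 = 363 BF

363


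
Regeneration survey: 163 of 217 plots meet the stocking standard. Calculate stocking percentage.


Formula: Stocking % = stocked plots / total plots * 100
Stocking = 163 / 217 * 100
Stocking = 0.7512 * 100 = 75.1%

75.1


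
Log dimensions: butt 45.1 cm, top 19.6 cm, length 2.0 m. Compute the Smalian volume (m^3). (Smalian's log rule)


Smalian: V = (A1 + A2)/2 * L,  A = pi*(D/200)^2
A1 = pi*(45.1/200)^2 = 0.159751 m^2
A2 = pi*(19.6/200)^2 = 0.030172 m^2
V = (0.159751+0.030172)/2*2.0 = 0.1899 m^3

0.1899


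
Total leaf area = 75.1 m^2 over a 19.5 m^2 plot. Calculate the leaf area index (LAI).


Formula: LAI = total leaf area / ground area  (dimensionless)
LAI = 75.1 m^2 / 19.5 m^2
LAI = 3.85

3.85


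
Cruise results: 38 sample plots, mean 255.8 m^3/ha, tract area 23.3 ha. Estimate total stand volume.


Formula: Total Volume = Mean Volume per ha * Total Area
Total Volume = 255.8 m^3/ha * 23.3 ha
Total Volume = 5960 m^3

5960


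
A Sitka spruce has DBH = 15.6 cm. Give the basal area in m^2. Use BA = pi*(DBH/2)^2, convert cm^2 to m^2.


Formula: BA = pi * (DBH/2)^2 / 10000  (cm^2 to m^2)
Radius = DBH/2 = 15.6/2 = 7.8 cm
BA = pi * 7.8^2 / 10000
   = 191.1345 cm^2 / 10000
   = 0.0191 m^2

0.0191


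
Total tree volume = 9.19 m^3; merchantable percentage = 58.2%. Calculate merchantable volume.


Formula: MV = V_total * (merchantable_pct / 100)
Merchantable fraction = 58.2% / 100 = 0.582
MV = 9.19 m^3 * 0.582 = 5.349 m^3

5.349


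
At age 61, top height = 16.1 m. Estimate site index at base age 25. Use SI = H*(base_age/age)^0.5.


Formula: SI = H_dom * (base_age / age)^0.5
Age ratio = 25 / 61 = 0.40984
sqrt(age_ratio) = 0.64018
SI = 16.1 * 0.64018 = 10.3 m

10.3


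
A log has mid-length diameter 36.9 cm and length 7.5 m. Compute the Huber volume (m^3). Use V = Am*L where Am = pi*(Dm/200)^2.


Huber: V = Am * L,  Am = pi*(Dm/200)^2
Am = pi*(36.9/200)^2 = 0.106941 m^2
V = 0.106941*7.5 = 0.8021 m^3

0.8021


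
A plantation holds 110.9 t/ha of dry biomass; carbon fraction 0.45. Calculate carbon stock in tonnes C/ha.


Formula: Carbon Stock = Biomass * Carbon Fraction
C = 110.9 t/ha * 0.45
C = 49.9 t C/ha

49.9


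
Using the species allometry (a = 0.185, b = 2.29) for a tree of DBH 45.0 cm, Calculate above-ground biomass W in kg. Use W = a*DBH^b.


Formula: W = a * DBH^b  (allometric power law)
DBH^b = 45.0^2.29 = 6107.4041
W = 0.185 * 6107.4041 = 1129.9 kg

1129.9


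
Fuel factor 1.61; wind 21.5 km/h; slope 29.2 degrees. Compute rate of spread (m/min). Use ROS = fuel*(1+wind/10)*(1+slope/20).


Formula: ROS = fuel * (1 + wind/10) * (1 + slope/20)
Wind factor = 1 + 21.5/10 = 3.15
Slope factor = 1 + 29.2/20 = 2.46
ROS = 1.61 * 3.15 * 2.46 = 12.48 m/min

12.48


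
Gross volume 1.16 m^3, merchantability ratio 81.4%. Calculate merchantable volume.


Formula: MV = V_total * (merchantable_pct / 100)
Merchantable fraction = 81.4% / 100 = 0.814
MV = 1.16 m^3 * 0.814 = 0.944 m^3

0.944


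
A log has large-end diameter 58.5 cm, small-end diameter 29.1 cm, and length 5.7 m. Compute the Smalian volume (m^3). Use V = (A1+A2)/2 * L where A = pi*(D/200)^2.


Smalian: V = (A1 + A2)/2 * L,  A = pi*(D/200)^2
A1 = pi*(58.5/200)^2 = 0.268783 m^2
A2 = pi*(29.1/200)^2 = 0.066508 m^2
V = (0.268783+0.066508)/2*5.7 = 0.9556 m^3

0.9556


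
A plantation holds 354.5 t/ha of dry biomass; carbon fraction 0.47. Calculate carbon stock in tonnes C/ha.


Formula: Carbon Stock = Biomass * Carbon Fraction
C = 354.5 t/ha * 0.47
C = 166.6 t C/ha

166.6


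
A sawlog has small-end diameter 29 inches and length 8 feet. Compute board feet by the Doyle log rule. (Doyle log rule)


Doyle: BF = (D - 4)^2 * L / 16
Adjusted diameter = 29 - 4 = 25 in
(D-4)^2 = 25^2 = 625
BF = 625 * 8 / 16 = 313 BF

313


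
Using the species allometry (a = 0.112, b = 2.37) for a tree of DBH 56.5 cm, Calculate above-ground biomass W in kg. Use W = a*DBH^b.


Formula: W = a * DBH^b  (allometric power law)
DBH^b = 56.5^2.37 = 14202.1737
W = 0.112 * 14202.1737 = 1590.6 kg

1590.6


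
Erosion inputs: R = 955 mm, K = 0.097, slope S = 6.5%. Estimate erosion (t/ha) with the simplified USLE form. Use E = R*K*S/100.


Formula: E = R * K * S / 100  (simplified USLE)
R * K = 955 * 0.097 = 92.635
E = 92.635 * 6.5 / 100 = 6.02 t/ha

6.02


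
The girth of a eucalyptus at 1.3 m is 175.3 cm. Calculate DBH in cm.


Formula: DBH = C / pi
DBH = 175.3 / pi
pi = 3.14159...
DBH = 55.8 cm

55.8


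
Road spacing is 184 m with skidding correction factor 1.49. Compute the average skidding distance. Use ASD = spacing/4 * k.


Formula: ASD = (spacing / 4) * correction
Uncorrected distance = spacing / 4 = 184 / 4 = 46 m
ASD = 46 * 1.49 = 69 m

69


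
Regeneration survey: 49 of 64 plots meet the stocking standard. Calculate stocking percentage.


Formula: Stocking % = stocked plots / total plots * 100
Stocking = 49 / 64 * 100
Stocking = 0.7656 * 100 = 76.6%

76.6


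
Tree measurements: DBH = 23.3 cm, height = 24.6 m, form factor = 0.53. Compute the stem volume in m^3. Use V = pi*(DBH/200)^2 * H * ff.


Formula: V = pi * (DBH/200)^2 * H * ff
Radius = DBH/200 = 23.3/200 = 0.1165 m
Radius^2 = 0.1165^2 = 0.01357225 m^2
V = pi * 0.01357225 * 24.6 * 0.53
V = 0.556 m^3

0.556


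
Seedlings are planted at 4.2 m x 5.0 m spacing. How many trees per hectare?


Formula: TPH = 10000 m^2/ha / (spacing_x * spacing_y)
Area per tree = 4.2 m * 5.0 m = 21.0 m^2
TPH = 10000 / 21.0 = 476 trees/ha

476


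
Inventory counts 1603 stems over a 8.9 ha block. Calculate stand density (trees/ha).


Formula: Stand Density = N_trees / Area_ha
Density = 1603 trees / 8.9 ha
Density = 180 trees/ha

180


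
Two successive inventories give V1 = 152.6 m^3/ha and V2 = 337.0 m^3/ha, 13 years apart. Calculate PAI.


Formula: PAI = (V_T2 - V_T1) / (T2 - T1)
Volume increment = 337.0 - 152.6 = 184.4 m^3/ha
PAI = 184.4 / 13 = 14.18 m^3/ha/year

14.18


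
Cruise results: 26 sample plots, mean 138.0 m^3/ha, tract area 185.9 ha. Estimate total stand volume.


Formula: Total Volume = Mean Volume per ha * Total Area
Total Volume = 138.0 m^3/ha * 185.9 ha
Total Volume = 25654 m^3

25654


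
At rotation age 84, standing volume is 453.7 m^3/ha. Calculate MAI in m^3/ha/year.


Formula: MAI = Total Volume / Stand Age
MAI = 453.7 m^3/ha / 84 years
MAI = 5.4 m^3/ha/year

5.4


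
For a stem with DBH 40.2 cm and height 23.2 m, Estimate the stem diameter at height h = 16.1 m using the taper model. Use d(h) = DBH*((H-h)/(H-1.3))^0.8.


Taper: d(h) = DBH * ((H - h) / (H - 1.3))^0.8
Numerator = H - h = 23.2 - 16.1 = 7.1 m
Denominator = H - 1.3 = 23.2 - 1.3 = 21.9 m
Ratio = 7.1 / 21.9 = 0.3242
d = 40.2 * 0.3242^0.8 = 16.3 cm

16.3


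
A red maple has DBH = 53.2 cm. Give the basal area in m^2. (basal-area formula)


Formula: BA = pi * (DBH/2)^2 / 10000  (cm^2 to m^2)
Radius = DBH/2 = 53.2/2 = 26.6 cm
BA = pi * 26.6^2 / 10000
   = 2222.8653 cm^2 / 10000
   = 0.2223 m^2

0.2223


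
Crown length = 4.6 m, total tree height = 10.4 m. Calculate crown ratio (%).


Formula: Crown Ratio = (Crown Length / Total Height) * 100
CR = (4.6 m / 10.4 m) * 100
CR = 0.4423 * 100 = 44.2%

44.2
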